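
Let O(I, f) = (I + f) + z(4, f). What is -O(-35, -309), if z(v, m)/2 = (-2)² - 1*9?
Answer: 354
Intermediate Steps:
z(v, m) = -10 (z(v, m) = 2*((-2)² - 1*9) = 2*(4 - 9) = 2*(-5) = -10)
O(I, f) = -10 + I + f (O(I, f) = (I + f) - 10 = -10 + I + f)
-O(-35, -309) = -(-10 - 35 - 309) = -1*(-354) = 354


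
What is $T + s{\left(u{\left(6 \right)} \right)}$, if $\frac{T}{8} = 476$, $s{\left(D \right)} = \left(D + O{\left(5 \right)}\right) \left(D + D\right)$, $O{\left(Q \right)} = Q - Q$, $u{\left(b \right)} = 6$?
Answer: $3880$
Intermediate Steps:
$O{\left(Q \right)} = 0$
$s{\left(D \right)} = 2 D^{2}$ ($s{\left(D \right)} = \left(D + 0\right) \left(D + D\right) = D 2 D = 2 D^{2}$)
$T = 3808$ ($T = 8 \cdot 476 = 3808$)
$T + s{\left(u{\left(6 \right)} \right)} = 3808 + 2 \cdot 6^{2} = 3808 + 2 \cdot 36 = 3808 + 72 = 3880$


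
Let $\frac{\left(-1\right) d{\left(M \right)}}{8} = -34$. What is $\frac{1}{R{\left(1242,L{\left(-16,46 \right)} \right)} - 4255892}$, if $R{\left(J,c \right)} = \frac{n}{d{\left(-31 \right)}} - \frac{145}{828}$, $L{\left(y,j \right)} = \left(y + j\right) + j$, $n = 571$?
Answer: $- \frac{56304}{239623634831} \approx -2.3497 \cdot 10^{-7}$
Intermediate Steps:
$L{\left(y,j \right)} = y + 2 j$ ($L{\left(y,j \right)} = \left(j + y\right) + j = y + 2 j$)
$d{\left(M \right)} = 272$ ($d{\left(M \right)} = \left(-8\right) \left(-34\right) = 272$)
$R{\left(J,c \right)} = \frac{108337}{56304}$ ($R{\left(J,c \right)} = \frac{571}{272} - \frac{145}{828} = \frac{108337}{56304}$)
$\frac{1}{R{\left(1242,L{\left(-16,46 \right)} \right)} - 4255892} = \frac{1}{\frac{108337}{56304} - 4255892} = \frac{1}{- \frac{239623634831}{56304}} = - \frac{56304}{239623634831}$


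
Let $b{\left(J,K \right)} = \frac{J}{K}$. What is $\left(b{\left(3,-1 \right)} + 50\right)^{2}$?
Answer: $2209$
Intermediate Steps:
$\left(b{\left(3,-1 \right)} + 50\right)^{2} = \left(\frac{3}{-1} + 50\right)^{2} = \left(3 \left(-1\right) + 50\right)^{2} = \left(-3 + 50\right)^{2} = 47^{2} = 2209$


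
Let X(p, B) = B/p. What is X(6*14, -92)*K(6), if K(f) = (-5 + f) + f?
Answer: -23/3 ≈ -7.6667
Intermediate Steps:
K(f) = -5 + 2*f
X(6*14, -92)*K(6) = (-92/(6*14))*(-5 + 2*6) = (-92/84)*(-5 + 12) = -92*1/84*7 = -23/21*7 = -23/3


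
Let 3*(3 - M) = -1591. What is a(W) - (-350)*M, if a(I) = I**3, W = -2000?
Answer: -23999440000/3 ≈ -7.9998e+9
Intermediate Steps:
M = 1600/3 (M = 3 - 1/3*(-1591) = 3 + 1591/3 = 1600/3 ≈ 533.33)
a(W) - (-350)*M = (-2000)**3 - (-350)*1600/3 = -8000000000 - 1*(-560000/3) = -8000000000 + 560000/3 = -23999440000/3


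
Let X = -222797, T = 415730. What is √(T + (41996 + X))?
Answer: √234929 ≈ 484.69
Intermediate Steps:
√(T + (41996 + X)) = √(415730 + (41996 - 222797)) = √(415730 - 180801) = √234929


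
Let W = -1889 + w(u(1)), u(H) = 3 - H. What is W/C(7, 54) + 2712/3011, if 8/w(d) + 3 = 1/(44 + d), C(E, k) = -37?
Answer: 794080899/15262759 ≈ 52.027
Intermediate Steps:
w(d) = 8/(-3 + 1/(44 + d))
W = -259161/137 (W = -1889 + 8*(-44 - (3 - 1*1))/(131 + 3*(3 - 1*1)) = -1889 + 8*(-44 - (3 - 1))/(131 + 3*(3 - 1)) = -1889 + 8*(-44 - 1*2)/(131 + 3*2) = -1889 + 8*(-44 - 2)/(131 + 6) = -1889 + 8*(-46)/137 = -1889 + 8*(1/137)*(-46) = -1889 - 368/137 = -259161/137 ≈ -1891.7)
W/C(7, 54) + 2712/3011 = -259161/137/(-37) + 2712/3011 = -259161/137*(-1/37) + 2712*(1/3011) = 259161/5069 + 2712/3011 = 794080899/15262759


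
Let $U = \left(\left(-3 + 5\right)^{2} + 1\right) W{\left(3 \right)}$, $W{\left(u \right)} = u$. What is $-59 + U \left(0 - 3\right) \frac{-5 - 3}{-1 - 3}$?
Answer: $-149$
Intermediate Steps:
$U = 15$ ($U = \left(\left(-3 + 5\right)^{2} + 1\right) 3 = \left(2^{2} + 1\right) 3 = \left(4 + 1\right) 3 = 5 \cdot 3 = 15$)
$-59 + U \left(0 - 3\right) \frac{-5 - 3}{-1 - 3} = -59 + 15 \left(0 - 3\right) \frac{-5 - 3}{-1 - 3} = -59 + 15 \left(- 3 \left(- \frac{8}{-4}\right)\right) = -59 + 15 \left(- 3 \left(\left(-8\right) \left(- \frac{1}{4}\right)\right)\right) = -59 + 15 \left(\left(-3\right) 2\right) = -59 + 15 \left(-6\right) = -59 - 90 = -149$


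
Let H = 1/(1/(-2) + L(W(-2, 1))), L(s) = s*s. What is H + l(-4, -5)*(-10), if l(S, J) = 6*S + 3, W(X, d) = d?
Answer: 212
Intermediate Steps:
l(S, J) = 3 + 6*S
L(s) = s²
H = 2 (H = 1/(1/(-2) + 1²) = 1/(-½ + 1) = 1/(½) = 2)
H + l(-4, -5)*(-10) = 2 + (3 + 6*(-4))*(-10) = 2 + (3 - 24)*(-10) = 2 - 21*(-10) = 2 + 210 = 212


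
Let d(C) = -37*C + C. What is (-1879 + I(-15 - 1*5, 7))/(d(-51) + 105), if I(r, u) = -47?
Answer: -642/647 ≈ -0.99227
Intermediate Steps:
d(C) = -36*C
(-1879 + I(-15 - 1*5, 7))/(d(-51) + 105) = (-1879 - 47)/(-36*(-51) + 105) = -1926/(1836 + 105) = -1926/1941 = -1926*1/1941 = -642/647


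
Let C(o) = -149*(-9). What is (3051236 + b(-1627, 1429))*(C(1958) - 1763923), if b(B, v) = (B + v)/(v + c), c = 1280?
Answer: -1618794110280148/301 ≈ -5.3781e+12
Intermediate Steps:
b(B, v) = (B + v)/(1280 + v) (b(B, v) = (B + v)/(v + 1280) = (B + v)/(1280 + v))
C(o) = 1341
(3051236 + b(-1627, 1429))*(C(1958) - 1763923) = (3051236 + (-1627 + 1429)/(1280 + 1429))*(1341 - 1763923) = (3051236 - 198/2709)*(-1762582) = (3051236 + (1/2709)*(-198))*(-1762582) = (3051236 - 22/301)*(-1762582) = (918422014/301)*(-1762582) = -1618794110280148/301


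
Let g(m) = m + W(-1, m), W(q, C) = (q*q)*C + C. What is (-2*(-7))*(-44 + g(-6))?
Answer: -868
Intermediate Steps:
W(q, C) = C + C*q² (W(q, C) = q²*C + C = C*q² + C = C + C*q²)
g(m) = 3*m (g(m) = m + m*(1 + (-1)²) = m + m*(1 + 1) = m + m*2 = m + 2*m = 3*m)
(-2*(-7))*(-44 + g(-6)) = (-2*(-7))*(-44 + 3*(-6)) = 14*(-44 - 18) = 14*(-62) = -868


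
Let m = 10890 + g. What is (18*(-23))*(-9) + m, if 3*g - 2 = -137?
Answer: 14571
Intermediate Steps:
g = -45 (g = 2/3 + (1/3)*(-137) = 2/3 - 137/3 = -45)
m = 10845 (m = 10890 - 45 = 10845)
(18*(-23))*(-9) + m = (18*(-23))*(-9) + 10845 = -414*(-9) + 10845 = 3726 + 10845 = 14571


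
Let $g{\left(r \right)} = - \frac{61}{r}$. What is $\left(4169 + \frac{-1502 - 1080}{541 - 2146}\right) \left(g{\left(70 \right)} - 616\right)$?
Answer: $- \frac{41292306241}{16050} \approx -2.5727 \cdot 10^{6}$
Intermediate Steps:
$\left(4169 + \frac{-1502 - 1080}{541 - 2146}\right) \left(g{\left(70 \right)} - 616\right) = \left(4169 + \frac{-1502 - 1080}{541 - 2146}\right) \left(- \frac{61}{70} - 616\right) = \left(4169 - \frac{2582}{-1605}\right) \left(\left(-61\right) \frac{1}{70} - 616\right) = \left(4169 - - \frac{2582}{1605}\right) \left(- \frac{61}{70} - 616\right) = \left(4169 + \frac{2582}{1605}\right) \left(- \frac{43181}{70}\right) = \frac{6693827}{1605} \left(- \frac{43181}{70}\right) = - \frac{41292306241}{16050}$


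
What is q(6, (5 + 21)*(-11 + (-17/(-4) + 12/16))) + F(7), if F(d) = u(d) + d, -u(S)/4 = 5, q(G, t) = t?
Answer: -169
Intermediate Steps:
u(S) = -20 (u(S) = -4*5 = -20)
F(d) = -20 + d
q(6, (5 + 21)*(-11 + (-17/(-4) + 12/16))) + F(7) = (5 + 21)*(-11 + (-17/(-4) + 12/16)) + (-20 + 7) = 26*(-11 + (-17*(-¼) + 12*(1/16))) - 13 = 26*(-11 + (17/4 + ¾)) - 13 = 26*(-11 + 5) - 13 = 26*(-6) - 13 = -156 - 13 = -169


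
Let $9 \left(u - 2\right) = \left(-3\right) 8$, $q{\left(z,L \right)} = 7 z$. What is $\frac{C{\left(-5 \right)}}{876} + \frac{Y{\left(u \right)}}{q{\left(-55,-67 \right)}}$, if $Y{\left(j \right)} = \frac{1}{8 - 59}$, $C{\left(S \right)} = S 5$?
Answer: $- \frac{163333}{5733420} \approx -0.028488$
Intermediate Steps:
$C{\left(S \right)} = 5 S$
$u = - \frac{2}{3}$ ($u = 2 + \frac{\left(-3\right) 8}{9} = 2 + \frac{1}{9} \left(-24\right) = 2 - \frac{8}{3} = - \frac{2}{3} \approx -0.66667$)
$Y{\left(j \right)} = - \frac{1}{51}$ ($Y{\left(j \right)} = \frac{1}{-51} = - \frac{1}{51}$)
$\frac{C{\left(-5 \right)}}{876} + \frac{Y{\left(u \right)}}{q{\left(-55,-67 \right)}} = \frac{5 \left(-5\right)}{876} - \frac{1}{51 \cdot 7 \left(-55\right)} = \left(-25\right) \frac{1}{876} - \frac{1}{51 \left(-385\right)} = - \frac{25}{876} - - \frac{1}{19635} = - \frac{25}{876} + \frac{1}{19635} = - \frac{163333}{5733420}$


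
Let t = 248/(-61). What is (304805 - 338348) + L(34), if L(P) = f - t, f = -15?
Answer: -2046790/61 ≈ -33554.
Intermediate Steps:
t = -248/61 (t = 248*(-1/61) = -248/61 ≈ -4.0656)
L(P) = -667/61 (L(P) = -15 - 1*(-248/61) = -15 + 248/61 = -667/61)
(304805 - 338348) + L(34) = (304805 - 338348) - 667/61 = -33543 - 667/61 = -2046790/61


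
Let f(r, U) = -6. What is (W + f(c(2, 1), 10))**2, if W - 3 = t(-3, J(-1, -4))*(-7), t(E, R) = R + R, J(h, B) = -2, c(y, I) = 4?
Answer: 625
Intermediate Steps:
t(E, R) = 2*R
W = 31 (W = 3 + (2*(-2))*(-7) = 3 - 4*(-7) = 3 + 28 = 31)
(W + f(c(2, 1), 10))**2 = (31 - 6)**2 = 25**2 = 625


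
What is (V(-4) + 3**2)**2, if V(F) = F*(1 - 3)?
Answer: 289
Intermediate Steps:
V(F) = -2*F (V(F) = F*(-2) = -2*F)
(V(-4) + 3**2)**2 = (-2*(-4) + 3**2)**2 = (8 + 9)**2 = 17**2 = 289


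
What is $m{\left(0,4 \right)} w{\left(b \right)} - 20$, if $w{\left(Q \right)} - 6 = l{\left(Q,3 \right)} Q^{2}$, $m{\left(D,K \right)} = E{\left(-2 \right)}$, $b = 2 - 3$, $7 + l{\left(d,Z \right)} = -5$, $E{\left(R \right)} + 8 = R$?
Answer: $40$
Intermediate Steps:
$E{\left(R \right)} = -8 + R$
$l{\left(d,Z \right)} = -12$ ($l{\left(d,Z \right)} = -7 - 5 = -12$)
$b = -1$ ($b = 2 - 3 = -1$)
$m{\left(D,K \right)} = -10$ ($m{\left(D,K \right)} = -8 - 2 = -10$)
$w{\left(Q \right)} = 6 - 12 Q^{2}$
$m{\left(0,4 \right)} w{\left(b \right)} - 20 = - 10 \left(6 - 12 \left(-1\right)^{2}\right) - 20 = - 10 \left(6 - 12\right) - 20 = \left(-10\right) \left(-6\right) - 20 = 60 - 20 = 40$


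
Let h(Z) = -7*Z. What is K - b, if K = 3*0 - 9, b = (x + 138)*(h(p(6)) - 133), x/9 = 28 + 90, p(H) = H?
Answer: 209991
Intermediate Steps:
x = 1062 (x = 9*(28 + 90) = 9*118 = 1062)
b = -210000 (b = (1062 + 138)*(-7*6 - 133) = 1200*(-42 - 133) = 1200*(-175) = -210000)
K = -9 (K = 0 - 9 = -9)
K - b = -9 - 1*(-210000) = -9 + 210000 = 209991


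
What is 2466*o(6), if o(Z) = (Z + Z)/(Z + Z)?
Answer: 2466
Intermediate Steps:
o(Z) = 1 (o(Z) = (2*Z)/((2*Z)) = (2*Z)*(1/(2*Z)) = 1)
2466*o(6) = 2466*1 = 2466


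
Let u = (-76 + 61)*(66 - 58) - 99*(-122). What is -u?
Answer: -11958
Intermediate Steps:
u = 11958 (u = -15*8 + 12078 = -120 + 12078 = 11958)
-u = -1*11958 = -11958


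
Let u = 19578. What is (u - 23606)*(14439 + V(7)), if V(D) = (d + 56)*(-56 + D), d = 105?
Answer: -26383400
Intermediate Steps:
V(D) = -9016 + 161*D (V(D) = (105 + 56)*(-56 + D) = 161*(-56 + D) = -9016 + 161*D)
(u - 23606)*(14439 + V(7)) = (19578 - 23606)*(14439 + (-9016 + 161*7)) = -4028*(14439 + (-9016 + 1127)) = -4028*(14439 - 7889) = -4028*6550 = -26383400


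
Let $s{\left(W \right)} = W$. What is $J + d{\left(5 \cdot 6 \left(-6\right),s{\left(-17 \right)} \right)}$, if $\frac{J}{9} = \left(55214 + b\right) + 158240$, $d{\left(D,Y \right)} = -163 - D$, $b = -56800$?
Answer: $1409903$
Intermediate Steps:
$J = 1409886$ ($J = 9 \left(\left(55214 - 56800\right) + 158240\right) = 9 \left(-1586 + 158240\right) = 9 \cdot 156654 = 1409886$)
$J + d{\left(5 \cdot 6 \left(-6\right),s{\left(-17 \right)} \right)} = 1409886 - \left(163 + 5 \cdot 6 \left(-6\right)\right) = 1409886 - \left(163 + 30 \left(-6\right)\right) = 1409886 - -17 = 1409886 + \left(-163 + 180\right) = 1409886 + 17 = 1409903$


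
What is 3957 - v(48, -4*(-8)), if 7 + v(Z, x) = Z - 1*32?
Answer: 3948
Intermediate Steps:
v(Z, x) = -39 + Z (v(Z, x) = -7 + (Z - 1*32) = -7 + (Z - 32) = -7 + (-32 + Z) = -39 + Z)
3957 - v(48, -4*(-8)) = 3957 - (-39 + 48) = 3957 - 1*9 = 3957 - 9 = 3948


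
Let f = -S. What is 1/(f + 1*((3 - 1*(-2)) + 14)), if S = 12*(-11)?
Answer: 1/151 ≈ 0.0066225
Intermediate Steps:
S = -132
f = 132 (f = -1*(-132) = 132)
1/(f + 1*((3 - 1*(-2)) + 14)) = 1/(132 + 1*((3 - 1*(-2)) + 14)) = 1/(132 + 1*((3 + 2) + 14)) = 1/(132 + 1*(5 + 14)) = 1/(132 + 1*19) = 1/(132 + 19) = 1/151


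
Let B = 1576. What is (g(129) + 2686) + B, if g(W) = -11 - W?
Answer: 4122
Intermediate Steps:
(g(129) + 2686) + B = ((-11 - 1*129) + 2686) + 1576 = ((-11 - 129) + 2686) + 1576 = (-140 + 2686) + 1576 = 2546 + 1576 = 4122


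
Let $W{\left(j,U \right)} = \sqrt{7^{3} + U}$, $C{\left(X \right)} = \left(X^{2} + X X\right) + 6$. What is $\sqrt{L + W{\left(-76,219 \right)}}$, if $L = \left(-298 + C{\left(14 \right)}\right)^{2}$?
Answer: $\sqrt{10000 + \sqrt{562}} \approx 100.12$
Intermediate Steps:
$C{\left(X \right)} = 6 + 2 X^{2}$ ($C{\left(X \right)} = \left(X^{2} + X^{2}\right) + 6 = 2 X^{2} + 6 = 6 + 2 X^{2}$)
$W{\left(j,U \right)} = \sqrt{343 + U}$
$L = 10000$ ($L = \left(-298 + \left(6 + 2 \cdot 14^{2}\right)\right)^{2} = \left(-298 + \left(6 + 2 \cdot 196\right)\right)^{2} = \left(-298 + \left(6 + 392\right)\right)^{2} = \left(-298 + 398\right)^{2} = 100^{2} = 10000$)
$\sqrt{L + W{\left(-76,219 \right)}} = \sqrt{10000 + \sqrt{343 + 219}} = \sqrt{10000 + \sqrt{562}}$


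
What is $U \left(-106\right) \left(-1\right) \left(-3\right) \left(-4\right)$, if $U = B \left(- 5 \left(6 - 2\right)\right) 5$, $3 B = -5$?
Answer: $212000$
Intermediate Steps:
$B = - \frac{5}{3}$ ($B = \frac{1}{3} \left(-5\right) = - \frac{5}{3} \approx -1.6667$)
$U = \frac{500}{3}$ ($U = - \frac{5 \left(- 5 \left(6 - 2\right)\right)}{3} \cdot 5 = - \frac{5 \left(\left(-5\right) 4\right)}{3} \cdot 5 = \left(- \frac{5}{3}\right) \left(-20\right) 5 = \frac{100}{3} \cdot 5 = \frac{500}{3} \approx 166.67$)
$U \left(-106\right) \left(-1\right) \left(-3\right) \left(-4\right) = \frac{500}{3} \left(-106\right) \left(-1\right) \left(-3\right) \left(-4\right) = - \frac{53000 \cdot 3 \left(-4\right)}{3} = \left(- \frac{53000}{3}\right) \left(-12\right) = 212000$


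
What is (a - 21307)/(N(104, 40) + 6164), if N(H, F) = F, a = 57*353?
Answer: -593/3102 ≈ -0.19117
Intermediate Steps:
a = 20121
(a - 21307)/(N(104, 40) + 6164) = (20121 - 21307)/(40 + 6164) = -1186/6204 = -1186*1/6204 = -593/3102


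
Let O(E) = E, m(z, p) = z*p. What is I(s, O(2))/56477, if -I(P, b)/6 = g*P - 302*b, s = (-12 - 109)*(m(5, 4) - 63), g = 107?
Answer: -3336702/56477 ≈ -59.081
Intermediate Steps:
m(z, p) = p*z
s = 5203 (s = (-12 - 109)*(4*5 - 63) = -121*(20 - 63) = -121*(-43) = 5203)
I(P, b) = -642*P + 1812*b (I(P, b) = -6*(107*P - 302*b) = -6*(-302*b + 107*P) = -642*P + 1812*b)
I(s, O(2))/56477 = (-642*5203 + 1812*2)/56477 = (-3340326 + 3624)*(1/56477) = -3336702*1/56477 = -3336702/56477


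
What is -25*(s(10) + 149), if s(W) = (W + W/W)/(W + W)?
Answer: -14955/4 ≈ -3738.8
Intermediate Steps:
s(W) = (1 + W)/(2*W) (s(W) = (W + 1)/((2*W)) = (1 + W)*(1/(2*W)) = (1 + W)/(2*W))
-25*(s(10) + 149) = -25*((½)*(1 + 10)/10 + 149) = -25*((½)*(⅒)*11 + 149) = -25*(11/20 + 149) = -25*2991/20 = -14955/4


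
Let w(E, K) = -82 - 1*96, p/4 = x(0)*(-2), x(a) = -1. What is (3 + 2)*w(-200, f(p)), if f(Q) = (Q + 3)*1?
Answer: -890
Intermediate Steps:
p = 8 (p = 4*(-1*(-2)) = 4*2 = 8)
f(Q) = 3 + Q (f(Q) = (3 + Q)*1 = 3 + Q)
w(E, K) = -178 (w(E, K) = -82 - 96 = -178)
(3 + 2)*w(-200, f(p)) = (3 + 2)*(-178) = 5*(-178) = -890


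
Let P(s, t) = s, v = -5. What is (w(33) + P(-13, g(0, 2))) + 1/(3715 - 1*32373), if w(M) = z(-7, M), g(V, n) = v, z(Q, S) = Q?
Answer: -573161/28658 ≈ -20.000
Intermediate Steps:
g(V, n) = -5
w(M) = -7
(w(33) + P(-13, g(0, 2))) + 1/(3715 - 1*32373) = (-7 - 13) + 1/(3715 - 1*32373) = -20 + 1/(3715 - 32373) = -20 + 1/(-28658) = -20 - 1/28658 = -573161/28658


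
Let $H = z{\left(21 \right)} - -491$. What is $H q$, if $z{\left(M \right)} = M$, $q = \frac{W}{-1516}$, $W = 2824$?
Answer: $- \frac{361472}{379} \approx -953.75$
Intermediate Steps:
$q = - \frac{706}{379}$ ($q = \frac{2824}{-1516} = 2824 \left(- \frac{1}{1516}\right) = - \frac{706}{379} \approx -1.8628$)
$H = 512$ ($H = 21 - -491 = 21 + 491 = 512$)
$H q = 512 \left(- \frac{706}{379}\right) = - \frac{361472}{379}$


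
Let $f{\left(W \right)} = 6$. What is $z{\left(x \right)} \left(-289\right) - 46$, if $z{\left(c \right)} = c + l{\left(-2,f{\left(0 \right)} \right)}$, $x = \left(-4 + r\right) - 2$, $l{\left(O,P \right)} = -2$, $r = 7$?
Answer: $243$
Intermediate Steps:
$x = 1$ ($x = \left(-4 + 7\right) - 2 = 3 - 2 = 1$)
$z{\left(c \right)} = -2 + c$ ($z{\left(c \right)} = c - 2 = -2 + c$)
$z{\left(x \right)} \left(-289\right) - 46 = \left(-2 + 1\right) \left(-289\right) - 46 = \left(-1\right) \left(-289\right) - 46 = 289 - 46 = 243$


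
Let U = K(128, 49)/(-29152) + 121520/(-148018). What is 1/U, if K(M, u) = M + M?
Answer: -67422199/55944432 ≈ -1.2052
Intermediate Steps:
K(M, u) = 2*M
U = -55944432/67422199 (U = (2*128)/(-29152) + 121520/(-148018) = 256*(-1/29152) + 121520*(-1/148018) = -8/911 - 60760/74009 = -55944432/67422199 ≈ -0.82976)
1/U = 1/(-55944432/67422199) = -67422199/55944432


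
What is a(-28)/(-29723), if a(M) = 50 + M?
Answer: -22/29723 ≈ -0.00074017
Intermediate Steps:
a(-28)/(-29723) = (50 - 28)/(-29723) = 22*(-1/29723) = -22/29723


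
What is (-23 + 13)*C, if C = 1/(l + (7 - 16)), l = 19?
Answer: -1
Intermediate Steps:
C = 1/10 (C = 1/(19 + (7 - 16)) = 1/(19 - 9) = 1/10 ≈ 0.10000)
(-23 + 13)*C = (-23 + 13)*(1/10) = -10*1/10 = -1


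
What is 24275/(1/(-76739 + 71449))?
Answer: -128414750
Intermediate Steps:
24275/(1/(-76739 + 71449)) = 24275/(1/(-5290)) = 24275/(-1/5290) = 24275*(-5290) = -128414750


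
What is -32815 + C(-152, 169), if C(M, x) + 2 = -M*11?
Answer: -31145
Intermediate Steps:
C(M, x) = -2 - 11*M (C(M, x) = -2 - M*11 = -2 - 11*M)
-32815 + C(-152, 169) = -32815 + (-2 - 11*(-152)) = -32815 + (-2 + 1672) = -32815 + 1670 = -31145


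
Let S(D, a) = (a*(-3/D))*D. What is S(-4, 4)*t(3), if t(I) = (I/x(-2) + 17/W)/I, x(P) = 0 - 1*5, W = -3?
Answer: 376/15 ≈ 25.067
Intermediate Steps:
x(P) = -5 (x(P) = 0 - 5 = -5)
t(I) = (-17/3 - I/5)/I (t(I) = (I/(-5) + 17/(-3))/I = (I*(-⅕) + 17*(-⅓))/I = (-I/5 - 17/3)/I = (-17/3 - I/5)/I)
S(D, a) = -3*a (S(D, a) = (-3*a/D)*D = -3*a)
S(-4, 4)*t(3) = (-3*4)*((1/15)*(-85 - 3*3)/3) = -4*(-85 - 9)/(5*3) = -4*(-94)/(5*3) = -12*(-94/45) = 376/15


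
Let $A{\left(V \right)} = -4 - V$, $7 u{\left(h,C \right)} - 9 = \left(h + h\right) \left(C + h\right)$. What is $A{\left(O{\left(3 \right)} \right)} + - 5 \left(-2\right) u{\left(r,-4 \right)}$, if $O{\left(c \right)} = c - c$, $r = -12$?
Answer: $\frac{3902}{7} \approx 557.43$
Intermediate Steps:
$u{\left(h,C \right)} = \frac{9}{7} + \frac{2 h \left(C + h\right)}{7}$ ($u{\left(h,C \right)} = \frac{9}{7} + \frac{\left(h + h\right) \left(C + h\right)}{7} = \frac{9}{7} + \frac{2 h \left(C + h\right)}{7}$)
$O{\left(c \right)} = 0$
$A{\left(O{\left(3 \right)} \right)} + - 5 \left(-2\right) u{\left(r,-4 \right)} = \left(-4 - 0\right) + - 5 \left(-2\right) \left(\frac{9}{7} + \frac{2 \left(-12\right)^{2}}{7} + \frac{2}{7} \left(-4\right) \left(-12\right)\right) = \left(-4 + 0\right) + \left(-1\right) \left(-10\right) \left(\frac{9}{7} + \frac{2}{7} \cdot 144 + \frac{96}{7}\right) = -4 + 10 \left(\frac{9}{7} + \frac{288}{7} + \frac{96}{7}\right) = -4 + 10 \cdot \frac{393}{7} = -4 + \frac{3930}{7} = \frac{3902}{7}$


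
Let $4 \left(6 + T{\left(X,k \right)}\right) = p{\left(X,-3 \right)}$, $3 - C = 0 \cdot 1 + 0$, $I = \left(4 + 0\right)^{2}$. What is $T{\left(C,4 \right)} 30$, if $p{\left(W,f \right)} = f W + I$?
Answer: $- \frac{255}{2} \approx -127.5$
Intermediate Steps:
$I = 16$ ($I = 4^{2} = 16$)
$C = 3$ ($C = 3 - \left(0 \cdot 1 + 0\right) = 3 - \left(0 + 0\right) = 3 - 0 = 3 + 0 = 3$)
$p{\left(W,f \right)} = 16 + W f$ ($p{\left(W,f \right)} = f W + 16 = W f + 16 = 16 + W f$)
$T{\left(X,k \right)} = -2 - \frac{3 X}{4}$ ($T{\left(X,k \right)} = -6 + \frac{16 + X \left(-3\right)}{4} = -6 + \frac{16 - 3 X}{4} = -6 - \left(-4 + \frac{3 X}{4}\right) = -2 - \frac{3 X}{4}$)
$T{\left(C,4 \right)} 30 = \left(-2 - \frac{9}{4}\right) 30 = \left(- \frac{17}{4}\right) 30 = - \frac{255}{2}$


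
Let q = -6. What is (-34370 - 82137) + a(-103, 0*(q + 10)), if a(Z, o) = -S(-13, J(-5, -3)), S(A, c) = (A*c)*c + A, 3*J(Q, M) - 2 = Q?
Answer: -116481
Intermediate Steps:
J(Q, M) = ⅔ + Q/3
S(A, c) = A + A*c² (S(A, c) = A*c² + A = A + A*c²)
a(Z, o) = 26 (a(Z, o) = -(-13)*(1 + (⅔ + (⅓)*(-5))²) = -(-13)*(1 + (⅔ - 5/3)²) = -(-13)*(1 + (-1)²) = -(-13)*(1 + 1) = -(-13)*2 = -1*(-26) = 26)
(-34370 - 82137) + a(-103, 0*(q + 10)) = (-34370 - 82137) + 26 = -116507 + 26 = -116481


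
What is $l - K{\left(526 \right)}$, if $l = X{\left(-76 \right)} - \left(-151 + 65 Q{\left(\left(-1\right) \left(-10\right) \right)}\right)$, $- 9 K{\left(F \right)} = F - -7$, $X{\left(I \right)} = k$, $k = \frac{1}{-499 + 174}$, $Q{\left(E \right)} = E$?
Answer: $- \frac{1286359}{2925} \approx -439.78$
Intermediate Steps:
$k = - \frac{1}{325}$ ($k = \frac{1}{-325} = - \frac{1}{325} \approx -0.0030769$)
$X{\left(I \right)} = - \frac{1}{325}$
$K{\left(F \right)} = - \frac{7}{9} - \frac{F}{9}$ ($K{\left(F \right)} = - \frac{F - -7}{9} = - \frac{F + 7}{9} = - \frac{7 + F}{9} = - \frac{7}{9} - \frac{F}{9}$)
$l = - \frac{162176}{325}$ ($l = - \frac{1}{325} + \left(151 - 65 \left(\left(-1\right) \left(-10\right)\right)\right) = - \frac{1}{325} + \left(151 - 650\right) = - \frac{1}{325} - 499 = - \frac{162176}{325} \approx -499.0$)
$l - K{\left(526 \right)} = - \frac{162176}{325} - \left(- \frac{7}{9} - \frac{526}{9}\right) = - \frac{162176}{325} - - \frac{533}{9} = - \frac{162176}{325} + \frac{533}{9} = - \frac{1286359}{2925}$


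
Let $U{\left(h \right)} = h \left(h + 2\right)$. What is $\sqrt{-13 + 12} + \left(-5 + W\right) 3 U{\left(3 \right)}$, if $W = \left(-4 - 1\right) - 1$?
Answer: $-495 + i \approx -495.0 + 1.0 i$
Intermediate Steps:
$W = -6$ ($W = -5 - 1 = -6$)
$U{\left(h \right)} = h \left(2 + h\right)$
$\sqrt{-13 + 12} + \left(-5 + W\right) 3 U{\left(3 \right)} = \sqrt{-13 + 12} + \left(-5 - 6\right) 3 \cdot 3 \left(2 + 3\right) = \sqrt{-1} + \left(-11\right) 3 \cdot 3 \cdot 5 = i - 495 = -495 + i$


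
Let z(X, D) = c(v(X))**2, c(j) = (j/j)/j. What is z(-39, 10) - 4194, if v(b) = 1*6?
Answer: -150983/36 ≈ -4194.0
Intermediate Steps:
v(b) = 6
c(j) = 1/j
z(X, D) = 1/36 (z(X, D) = (1/6)**2 = 1/36)
z(-39, 10) - 4194 = 1/36 - 4194 = -150983/36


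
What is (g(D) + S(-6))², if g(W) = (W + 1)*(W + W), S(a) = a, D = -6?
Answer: 2916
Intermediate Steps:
g(W) = 2*W*(1 + W) (g(W) = (1 + W)*(2*W) = 2*W*(1 + W))
(g(D) + S(-6))² = (2*(-6)*(1 - 6) - 6)² = (2*(-6)*(-5) - 6)² = (60 - 6)² = 54² = 2916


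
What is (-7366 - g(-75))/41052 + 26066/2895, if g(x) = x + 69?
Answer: 29132062/3301265 ≈ 8.8245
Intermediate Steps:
g(x) = 69 + x
(-7366 - g(-75))/41052 + 26066/2895 = (-7366 - (69 - 75))/41052 + 26066/2895 = (-7366 - 1*(-6))*(1/41052) + 26066*(1/2895) = (-7366 + 6)*(1/41052) + 26066/2895 = -7360*1/41052 + 26066/2895 = -1840/10263 + 26066/2895 = 29132062/3301265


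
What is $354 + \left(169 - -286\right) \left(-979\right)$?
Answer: $-445091$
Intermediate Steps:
$354 + \left(169 - -286\right) \left(-979\right) = 354 + \left(169 + 286\right) \left(-979\right) = 354 + 455 \left(-979\right) = 354 - 445445 = -445091$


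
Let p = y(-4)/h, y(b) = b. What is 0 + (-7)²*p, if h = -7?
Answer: 28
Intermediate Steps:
p = 4/7 (p = -4/(-7) = -4*(-⅐) = 4/7 ≈ 0.57143)
0 + (-7)²*p = 0 + (-7)²*(4/7) = 0 + 49*(4/7) = 0 + 28 = 28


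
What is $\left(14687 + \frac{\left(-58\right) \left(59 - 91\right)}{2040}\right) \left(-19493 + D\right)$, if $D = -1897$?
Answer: $- \frac{5340964642}{17} \approx -3.1417 \cdot 10^{8}$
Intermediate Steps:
$\left(14687 + \frac{\left(-58\right) \left(59 - 91\right)}{2040}\right) \left(-19493 + D\right) = \left(14687 + \frac{\left(-58\right) \left(59 - 91\right)}{2040}\right) \left(-19493 - 1897\right) = \left(14687 + \left(-58\right) \left(-32\right) \frac{1}{2040}\right) \left(-21390\right) = \left(14687 + 1856 \cdot \frac{1}{2040}\right) \left(-21390\right) = \left(14687 + \frac{232}{255}\right) \left(-21390\right) = \frac{3745417}{255} \left(-21390\right) = - \frac{5340964642}{17}$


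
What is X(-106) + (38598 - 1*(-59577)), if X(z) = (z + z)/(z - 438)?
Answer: 13351853/136 ≈ 98175.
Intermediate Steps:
X(z) = 2*z/(-438 + z) (X(z) = (2*z)/(-438 + z) = 2*z/(-438 + z))
X(-106) + (38598 - 1*(-59577)) = 2*(-106)/(-438 - 106) + (38598 - 1*(-59577)) = 2*(-106)/(-544) + (38598 + 59577) = 2*(-106)*(-1/544) + 98175 = 53/136 + 98175 = 13351853/136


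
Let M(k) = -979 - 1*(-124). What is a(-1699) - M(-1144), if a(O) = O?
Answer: -844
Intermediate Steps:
M(k) = -855 (M(k) = -979 + 124 = -855)
a(-1699) - M(-1144) = -1699 - 1*(-855) = -1699 + 855 = -844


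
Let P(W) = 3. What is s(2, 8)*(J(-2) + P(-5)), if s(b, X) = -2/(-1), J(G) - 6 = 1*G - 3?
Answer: 8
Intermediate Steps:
J(G) = 3 + G (J(G) = 6 + (1*G - 3) = 6 + (G - 3) = 6 + (-3 + G) = 3 + G)
s(b, X) = 2 (s(b, X) = -2*(-1) = 2)
s(2, 8)*(J(-2) + P(-5)) = 2*((3 - 2) + 3) = 2*(1 + 3) = 2*4 = 8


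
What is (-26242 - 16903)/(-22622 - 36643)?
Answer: 8629/11853 ≈ 0.72800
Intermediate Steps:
(-26242 - 16903)/(-22622 - 36643) = -43145/(-59265) = -43145*(-1/59265) = 8629/11853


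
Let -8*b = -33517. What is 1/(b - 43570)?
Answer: -8/315043 ≈ -2.5393e-5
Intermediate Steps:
b = 33517/8 (b = -⅛*(-33517) = 33517/8 ≈ 4189.6)
1/(b - 43570) = 1/(33517/8 - 43570) = 1/(-315043/8) = -8/315043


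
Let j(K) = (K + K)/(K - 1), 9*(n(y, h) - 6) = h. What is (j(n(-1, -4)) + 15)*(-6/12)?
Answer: -715/82 ≈ -8.7195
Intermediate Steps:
n(y, h) = 6 + h/9
j(K) = 2*K/(-1 + K) (j(K) = (2*K)/(-1 + K) = 2*K/(-1 + K))
(j(n(-1, -4)) + 15)*(-6/12) = (2*(6 + (⅑)*(-4))/(-1 + (6 + (⅑)*(-4))) + 15)*(-6/12) = (2*(6 - 4/9)/(-1 + (6 - 4/9)) + 15)*(-6*1/12) = (2*(50/9)/(-1 + 50/9) + 15)*(-½) = (2*(50/9)/(41/9) + 15)*(-½) = (2*(50/9)*(9/41) + 15)*(-½) = (100/41 + 15)*(-½) = (715/41)*(-½) = -715/82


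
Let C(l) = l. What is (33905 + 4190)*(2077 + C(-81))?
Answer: 76037620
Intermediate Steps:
(33905 + 4190)*(2077 + C(-81)) = (33905 + 4190)*(2077 - 81) = 38095*1996 = 76037620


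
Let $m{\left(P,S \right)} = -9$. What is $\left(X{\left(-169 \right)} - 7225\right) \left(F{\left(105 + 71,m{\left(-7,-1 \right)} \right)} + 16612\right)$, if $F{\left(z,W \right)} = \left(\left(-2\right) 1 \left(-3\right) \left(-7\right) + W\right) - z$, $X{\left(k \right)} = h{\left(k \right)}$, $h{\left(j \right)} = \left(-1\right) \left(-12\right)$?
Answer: $-118185005$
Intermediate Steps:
$h{\left(j \right)} = 12$
$X{\left(k \right)} = 12$
$F{\left(z,W \right)} = -42 + W - z$ ($F{\left(z,W \right)} = \left(\left(-2\right) \left(-3\right) \left(-7\right) + W\right) - z = \left(6 \left(-7\right) + W\right) - z = \left(-42 + W\right) - z = -42 + W - z$)
$\left(X{\left(-169 \right)} - 7225\right) \left(F{\left(105 + 71,m{\left(-7,-1 \right)} \right)} + 16612\right) = \left(12 - 7225\right) \left(\left(-42 - 9 - \left(105 + 71\right)\right) + 16612\right) = - 7213 \left(\left(-42 - 9 - 176\right) + 16612\right) = - 7213 \left(-227 + 16612\right) = \left(-7213\right) 16385 = -118185005$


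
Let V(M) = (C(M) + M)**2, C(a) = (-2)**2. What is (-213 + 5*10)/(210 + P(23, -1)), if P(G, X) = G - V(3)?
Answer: -163/184 ≈ -0.88587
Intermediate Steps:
C(a) = 4
V(M) = (4 + M)**2
P(G, X) = -49 + G (P(G, X) = G - (4 + 3)**2 = G - 1*7**2 = G - 1*49 = G - 49 = -49 + G)
(-213 + 5*10)/(210 + P(23, -1)) = (-213 + 5*10)/(210 + (-49 + 23)) = (-213 + 50)/(210 - 26) = -163/184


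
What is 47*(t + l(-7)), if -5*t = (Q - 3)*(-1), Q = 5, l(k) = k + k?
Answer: -3196/5 ≈ -639.20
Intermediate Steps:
l(k) = 2*k
t = ⅖ (t = -(5 - 3)*(-1)/5 = -2*(-1)/5 = -⅕*(-2) = ⅖ ≈ 0.40000)
47*(t + l(-7)) = 47*(⅖ + 2*(-7)) = 47*(⅖ - 14) = 47*(-68/5) = -3196/5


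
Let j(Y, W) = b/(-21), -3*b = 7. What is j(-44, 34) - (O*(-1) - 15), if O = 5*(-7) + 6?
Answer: -125/9 ≈ -13.889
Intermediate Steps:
b = -7/3 (b = -⅓*7 = -7/3 ≈ -2.3333)
O = -29 (O = -35 + 6 = -29)
j(Y, W) = ⅑ (j(Y, W) = -7/3/(-21) = -7/3*(-1/21) = ⅑)
j(-44, 34) - (O*(-1) - 15) = ⅑ - (-29*(-1) - 15) = ⅑ - (29 - 15) = ⅑ - 1*14 = ⅑ - 14 = -125/9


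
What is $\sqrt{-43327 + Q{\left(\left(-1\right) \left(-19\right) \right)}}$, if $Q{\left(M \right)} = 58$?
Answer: $i \sqrt{43269} \approx 208.01 i$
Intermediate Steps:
$\sqrt{-43327 + Q{\left(\left(-1\right) \left(-19\right) \right)}} = \sqrt{-43327 + 58} = \sqrt{-43269} = i \sqrt{43269}$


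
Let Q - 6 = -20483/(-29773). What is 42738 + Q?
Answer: 1272637595/29773 ≈ 42745.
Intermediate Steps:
Q = 199121/29773 (Q = 6 - 20483/(-29773) = 6 - 20483*(-1/29773) = 6 + 20483/29773 = 199121/29773 ≈ 6.6880)
42738 + Q = 42738 + 199121/29773 = 1272637595/29773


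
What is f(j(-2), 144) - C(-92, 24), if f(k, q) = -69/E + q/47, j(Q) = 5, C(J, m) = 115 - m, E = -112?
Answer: -459653/5264 ≈ -87.320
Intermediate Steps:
f(k, q) = 69/112 + q/47 (f(k, q) = -69/(-112) + q/47 = -69*(-1/112) + q*(1/47) = 69/112 + q/47)
f(j(-2), 144) - C(-92, 24) = (69/112 + (1/47)*144) - (115 - 1*24) = (69/112 + 144/47) - (115 - 24) = 19371/5264 - 1*91 = 19371/5264 - 91 = -459653/5264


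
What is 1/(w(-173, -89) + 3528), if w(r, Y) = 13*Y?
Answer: 1/2371 ≈ 0.00042176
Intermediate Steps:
1/(w(-173, -89) + 3528) = 1/(13*(-89) + 3528) = 1/(-1157 + 3528) = 1/2371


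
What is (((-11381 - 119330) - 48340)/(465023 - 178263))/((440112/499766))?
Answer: -44741801033/63103258560 ≈ -0.70903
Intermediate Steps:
(((-11381 - 119330) - 48340)/(465023 - 178263))/((440112/499766)) = ((-130711 - 48340)/286760)/((440112*(1/499766))) = (-179051*1/286760)/(220056/249883) = -179051/286760*249883/220056 = -44741801033/63103258560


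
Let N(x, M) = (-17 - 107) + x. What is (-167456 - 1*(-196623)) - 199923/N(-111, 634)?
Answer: 7054168/235 ≈ 30018.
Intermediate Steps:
N(x, M) = -124 + x
(-167456 - 1*(-196623)) - 199923/N(-111, 634) = (-167456 - 1*(-196623)) - 199923/(-124 - 111) = (-167456 + 196623) - 199923/(-235) = 29167 - 199923*(-1)/235 = 29167 - 1*(-199923/235) = 29167 + 199923/235 = 7054168/235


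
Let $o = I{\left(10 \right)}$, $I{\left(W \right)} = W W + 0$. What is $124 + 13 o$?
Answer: $1424$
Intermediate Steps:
$I{\left(W \right)} = W^{2}$ ($I{\left(W \right)} = W^{2} + 0 = W^{2}$)
$o = 100$ ($o = 10^{2} = 100$)
$124 + 13 o = 124 + 13 \cdot 100 = 124 + 1300 = 1424$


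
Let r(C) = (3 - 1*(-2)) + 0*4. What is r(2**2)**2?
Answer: 25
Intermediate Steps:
r(C) = 5 (r(C) = (3 + 2) + 0 = 5 + 0 = 5)
r(2**2)**2 = 5**2 = 25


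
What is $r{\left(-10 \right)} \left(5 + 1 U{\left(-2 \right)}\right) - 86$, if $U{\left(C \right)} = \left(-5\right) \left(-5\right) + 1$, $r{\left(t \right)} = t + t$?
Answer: $-706$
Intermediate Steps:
$r{\left(t \right)} = 2 t$
$U{\left(C \right)} = 26$ ($U{\left(C \right)} = 25 + 1 = 26$)
$r{\left(-10 \right)} \left(5 + 1 U{\left(-2 \right)}\right) - 86 = 2 \left(-10\right) \left(5 + 1 \cdot 26\right) - 86 = - 20 \left(5 + 26\right) - 86 = \left(-20\right) 31 - 86 = -620 - 86 = -706$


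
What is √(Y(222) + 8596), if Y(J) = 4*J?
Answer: 2*√2371 ≈ 97.386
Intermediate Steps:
√(Y(222) + 8596) = √(4*222 + 8596) = √(888 + 8596) = √9484 = 2*√2371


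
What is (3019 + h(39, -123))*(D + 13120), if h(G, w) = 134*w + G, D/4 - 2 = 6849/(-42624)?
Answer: -13040401649/74 ≈ -1.7622e+8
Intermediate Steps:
D = 8711/1184 (D = 8 + 4*(6849/(-42624)) = 8 + 4*(6849*(-1/42624)) = 8 + 4*(-761/4736) = 8 - 761/1184 = 8711/1184 ≈ 7.3573)
h(G, w) = G + 134*w
(3019 + h(39, -123))*(D + 13120) = (3019 + (39 + 134*(-123)))*(8711/1184 + 13120) = (3019 + (39 - 16482))*(15542791/1184) = (3019 - 16443)*(15542791/1184) = -13424*15542791/1184 = -13040401649/74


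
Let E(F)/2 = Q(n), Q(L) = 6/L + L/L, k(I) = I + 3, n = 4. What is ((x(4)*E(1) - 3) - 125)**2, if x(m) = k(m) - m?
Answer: 12769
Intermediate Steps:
k(I) = 3 + I
x(m) = 3 (x(m) = (3 + m) - m = 3)
Q(L) = 1 + 6/L (Q(L) = 6/L + 1 = 1 + 6/L)
E(F) = 5 (E(F) = 2*((6 + 4)/4) = 2*((1/4)*10) = 2*(5/2) = 5)
((x(4)*E(1) - 3) - 125)**2 = ((3*5 - 3) - 125)**2 = ((15 - 3) - 125)**2 = (12 - 125)**2 = (-113)**2 = 12769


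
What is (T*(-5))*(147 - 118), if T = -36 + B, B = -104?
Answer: 20300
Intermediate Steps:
T = -140 (T = -36 - 104 = -140)
(T*(-5))*(147 - 118) = (-140*(-5))*(147 - 118) = 700*29 = 20300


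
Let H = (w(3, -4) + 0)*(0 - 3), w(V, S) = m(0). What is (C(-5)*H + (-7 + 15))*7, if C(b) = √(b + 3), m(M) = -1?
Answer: 56 + 21*I*√2 ≈ 56.0 + 29.698*I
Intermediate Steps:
w(V, S) = -1
C(b) = √(3 + b)
H = 3 (H = (-1 + 0)*(0 - 3) = -1*(-3) = 3)
(C(-5)*H + (-7 + 15))*7 = (√(3 - 5)*3 + (-7 + 15))*7 = (√(-2)*3 + 8)*7 = ((I*√2)*3 + 8)*7 = (3*I*√2 + 8)*7 = (8 + 3*I*√2)*7 = 56 + 21*I*√2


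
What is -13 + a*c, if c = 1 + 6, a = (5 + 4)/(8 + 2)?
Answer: -67/10 ≈ -6.7000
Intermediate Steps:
a = 9/10 ≈ 0.90000
c = 7
-13 + a*c = -13 + (9/10)*7 = -13 + 63/10 = -67/10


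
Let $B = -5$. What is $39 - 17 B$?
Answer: $124$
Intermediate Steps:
$39 - 17 B = 39 - -85 = 39 + 85 = 124$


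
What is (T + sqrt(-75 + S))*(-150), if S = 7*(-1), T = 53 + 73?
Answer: -18900 - 150*I*sqrt(82) ≈ -18900.0 - 1358.3*I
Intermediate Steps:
T = 126
S = -7
(T + sqrt(-75 + S))*(-150) = (126 + sqrt(-75 - 7))*(-150) = (126 + sqrt(-82))*(-150) = (126 + I*sqrt(82))*(-150) = -18900 - 150*I*sqrt(82)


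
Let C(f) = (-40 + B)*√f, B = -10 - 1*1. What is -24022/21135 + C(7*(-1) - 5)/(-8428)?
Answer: -24022/21135 + 51*I*√3/4214 ≈ -1.1366 + 0.020962*I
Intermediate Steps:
B = -11 (B = -10 - 1 = -11)
C(f) = -51*√f (C(f) = (-40 - 11)*√f = -51*√f)
-24022/21135 + C(7*(-1) - 5)/(-8428) = -24022/21135 - 51*√(7*(-1) - 5)/(-8428) = -24022*1/21135 - 51*√(-7 - 5)*(-1/8428) = -24022/21135 - 102*I*√3*(-1/8428) = -24022/21135 + 51*I*√3/4214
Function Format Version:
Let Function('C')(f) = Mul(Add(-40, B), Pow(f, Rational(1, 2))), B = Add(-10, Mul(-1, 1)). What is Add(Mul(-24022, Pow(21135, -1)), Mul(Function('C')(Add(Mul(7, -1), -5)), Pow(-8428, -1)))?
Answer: Add(Rational(-24022, 21135), Mul(Rational(51, 4214), I, Pow(3, Rational(1, 2)))) ≈ Add(-1.1366, Mul(0.020962, I))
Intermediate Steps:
B = -11 (B = Add(-10, -1) = -11)
Function('C')(f) = Mul(-51, Pow(f, Rational(1, 2))) (Function('C')(f) = Mul(Add(-40, -11), Pow(f, Rational(1, 2))) = Mul(-51, Pow(f, Rational(1, 2))))
Add(Mul(-24022, Pow(21135, -1)), Mul(Function('C')(Add(Mul(7, -1), -5)), Pow(-8428, -1))) = Add(Mul(-24022, Pow(21135, -1)), Mul(Mul(-51, Pow(Add(Mul(7, -1), -5), Rational(1, 2))), Pow(-8428, -1))) = Add(Mul(-24022, Rational(1, 21135)), Mul(Mul(-51, Pow(Add(-7, -5), Rational(1, 2))), Rational(-1, 8428))) = Add(Rational(-24022, 21135), Mul(Mul(-51, Pow(-12, Rational(1, 2))), Rational(-1, 8428))) = Add(Rational(-24022, 21135), Mul(Mul(-51, Mul(2, I, Pow(3, Rational(1, 2)))), Rational(-1, 8428))) = Add(Rational(-24022, 21135), Mul(Mul(-102, I, Pow(3, Rational(1, 2))), Rational(-1, 8428))) = Add(Rational(-24022, 21135), Mul(Rational(51, 4214), I, Pow(3, Rational(1, 2))))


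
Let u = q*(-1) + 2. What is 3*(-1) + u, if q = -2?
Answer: 1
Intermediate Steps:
u = 4 (u = -2*(-1) + 2 = 2 + 2 = 4)
3*(-1) + u = 3*(-1) + 4 = -3 + 4 = 1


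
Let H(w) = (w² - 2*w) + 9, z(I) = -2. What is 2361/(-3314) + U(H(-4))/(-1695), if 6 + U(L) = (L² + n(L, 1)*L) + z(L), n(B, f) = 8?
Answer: -1691845/1123446 ≈ -1.5059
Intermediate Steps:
H(w) = 9 + w² - 2*w
U(L) = -8 + L² + 8*L (U(L) = -6 + ((L² + 8*L) - 2) = -6 + (-2 + L² + 8*L) = -8 + L² + 8*L)
2361/(-3314) + U(H(-4))/(-1695) = 2361/(-3314) + (-8 + (9 + (-4)² - 2*(-4))² + 8*(9 + (-4)² - 2*(-4)))/(-1695) = 2361*(-1/3314) + (-8 + (9 + 16 + 8)² + 8*(9 + 16 + 8))*(-1/1695) = -2361/3314 + (-8 + 33² + 8*33)*(-1/1695) = -2361/3314 + (-8 + 1089 + 264)*(-1/1695) = -2361/3314 + 1345*(-1/1695) = -2361/3314 - 269/339 = -1691845/1123446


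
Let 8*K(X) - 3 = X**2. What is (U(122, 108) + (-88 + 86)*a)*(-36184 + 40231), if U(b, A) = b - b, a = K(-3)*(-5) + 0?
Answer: 60705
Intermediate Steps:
K(X) = 3/8 + X**2/8
a = -15/2 (a = (3/8 + (1/8)*(-3)**2)*(-5) + 0 = (3/8 + (1/8)*9)*(-5) + 0 = (3/8 + 9/8)*(-5) + 0 = (3/2)*(-5) + 0 = -15/2 + 0 = -15/2 ≈ -7.5000)
U(b, A) = 0
(U(122, 108) + (-88 + 86)*a)*(-36184 + 40231) = (0 + (-88 + 86)*(-15/2))*(-36184 + 40231) = (0 - 2*(-15/2))*4047 = (0 + 15)*4047 = 15*4047 = 60705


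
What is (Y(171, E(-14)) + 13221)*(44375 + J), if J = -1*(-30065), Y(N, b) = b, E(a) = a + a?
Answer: 982086920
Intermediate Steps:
E(a) = 2*a
J = 30065
(Y(171, E(-14)) + 13221)*(44375 + J) = (2*(-14) + 13221)*(44375 + 30065) = (-28 + 13221)*74440 = 13193*74440 = 982086920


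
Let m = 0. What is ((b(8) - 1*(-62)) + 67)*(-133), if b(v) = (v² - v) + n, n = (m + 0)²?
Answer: -24605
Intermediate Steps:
n = 0 (n = (0 + 0)² = 0² = 0)
b(v) = v² - v (b(v) = (v² - v) + 0 = v² - v)
((b(8) - 1*(-62)) + 67)*(-133) = ((8*(-1 + 8) - 1*(-62)) + 67)*(-133) = ((8*7 + 62) + 67)*(-133) = ((56 + 62) + 67)*(-133) = (118 + 67)*(-133) = 185*(-133) = -24605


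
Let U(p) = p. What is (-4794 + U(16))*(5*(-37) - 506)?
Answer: 3301598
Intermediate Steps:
(-4794 + U(16))*(5*(-37) - 506) = (-4794 + 16)*(5*(-37) - 506) = -4778*(-185 - 506) = -4778*(-691) = 3301598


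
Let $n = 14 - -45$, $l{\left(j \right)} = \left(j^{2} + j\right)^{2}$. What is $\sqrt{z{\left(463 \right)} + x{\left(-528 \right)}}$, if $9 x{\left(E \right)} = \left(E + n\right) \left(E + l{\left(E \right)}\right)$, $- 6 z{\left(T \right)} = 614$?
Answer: $\frac{i \sqrt{36312982073673}}{3} \approx 2.0087 \cdot 10^{6} i$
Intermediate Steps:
$z{\left(T \right)} = - \frac{307}{3}$ ($z{\left(T \right)} = \left(- \frac{1}{6}\right) 614 = - \frac{307}{3}$)
$l{\left(j \right)} = \left(j + j^{2}\right)^{2}$
$n = 59$ ($n = 14 + 45 = 59$)
$x{\left(E \right)} = \frac{\left(59 + E\right) \left(E + E^{2} \left(1 + E\right)^{2}\right)}{9}$ ($x{\left(E \right)} = \frac{\left(E + 59\right) \left(E + E^{2} \left(1 + E\right)^{2}\right)}{9} = \frac{\left(59 + E\right) \left(E + E^{2} \left(1 + E\right)^{2}\right)}{9}$)
$\sqrt{z{\left(463 \right)} + x{\left(-528 \right)}} = \sqrt{- \frac{307}{3} + \frac{1}{9} \left(-528\right) \left(59 + \left(-528\right)^{4} + 60 \left(-528\right) + 61 \left(-528\right)^{3} + 119 \left(-528\right)^{2}\right)} = \sqrt{- \frac{307}{3} + \frac{1}{9} \left(-528\right) \left(59 + 77720518656 - 31680 + 61 \left(-147197952\right) + 119 \cdot 278784\right)} = \sqrt{- \frac{307}{3} + \frac{1}{9} \left(-528\right) \left(59 + 77720518656 - 31680 - 8979075072 + 33175296\right)} = \sqrt{- \frac{307}{3} + \frac{1}{9} \left(-528\right) 68774587259} = \sqrt{- \frac{307}{3} - \frac{12104327357584}{3}} = \sqrt{- \frac{12104327357891}{3}} = \frac{i \sqrt{36312982073673}}{3}$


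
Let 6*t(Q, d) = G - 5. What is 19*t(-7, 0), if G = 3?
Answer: -19/3 ≈ -6.3333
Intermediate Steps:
t(Q, d) = -⅓ (t(Q, d) = (3 - 5)/6 = (⅙)*(-2) = -⅓)
19*t(-7, 0) = 19*(-⅓) = -19/3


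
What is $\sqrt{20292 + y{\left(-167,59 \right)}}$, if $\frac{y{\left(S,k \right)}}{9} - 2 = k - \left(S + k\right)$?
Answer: $\sqrt{21813} \approx 147.69$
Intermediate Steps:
$y{\left(S,k \right)} = 18 - 9 S$ ($y{\left(S,k \right)} = 18 + 9 \left(k - \left(S + k\right)\right) = 18 + 9 \left(- S\right) = 18 - 9 S$)
$\sqrt{20292 + y{\left(-167,59 \right)}} = \sqrt{20292 + \left(18 - -1503\right)} = \sqrt{20292 + \left(18 + 1503\right)} = \sqrt{20292 + 1521} = \sqrt{21813}$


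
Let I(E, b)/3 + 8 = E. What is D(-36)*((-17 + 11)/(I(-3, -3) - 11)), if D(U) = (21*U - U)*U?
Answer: 38880/11 ≈ 3534.5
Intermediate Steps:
I(E, b) = -24 + 3*E
D(U) = 20*U² (D(U) = (20*U)*U = 20*U²)
D(-36)*((-17 + 11)/(I(-3, -3) - 11)) = (20*(-36)²)*((-17 + 11)/((-24 + 3*(-3)) - 11)) = (20*1296)*(-6/((-24 - 9) - 11)) = 25920*(-6/(-33 - 11)) = 25920*(-6/(-44)) = 25920*(-6*(-1/44)) = 25920*(3/22) = 38880/11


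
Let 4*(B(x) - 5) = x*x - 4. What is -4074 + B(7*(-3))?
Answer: -15839/4 ≈ -3959.8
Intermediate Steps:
B(x) = 4 + x²/4 (B(x) = 5 + (x*x - 4)/4 = 5 + (x² - 4)/4 = 5 + (-4 + x²)/4 = 5 + (-1 + x²/4) = 4 + x²/4)
-4074 + B(7*(-3)) = -4074 + (4 + (7*(-3))²/4) = -4074 + (4 + (¼)*(-21)²) = -4074 + (4 + (¼)*441) = -4074 + (4 + 441/4) = -4074 + 457/4 = -15839/4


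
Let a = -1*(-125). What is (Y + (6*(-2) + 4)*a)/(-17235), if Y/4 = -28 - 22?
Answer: 80/1149 ≈ 0.069626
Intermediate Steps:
Y = -200 (Y = 4*(-28 - 22) = 4*(-50) = -200)
a = 125
(Y + (6*(-2) + 4)*a)/(-17235) = (-200 + (6*(-2) + 4)*125)/(-17235) = (-200 + (-12 + 4)*125)*(-1/17235) = (-200 - 8*125)*(-1/17235) = (-200 - 1000)*(-1/17235) = -1200*(-1/17235) = 80/1149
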